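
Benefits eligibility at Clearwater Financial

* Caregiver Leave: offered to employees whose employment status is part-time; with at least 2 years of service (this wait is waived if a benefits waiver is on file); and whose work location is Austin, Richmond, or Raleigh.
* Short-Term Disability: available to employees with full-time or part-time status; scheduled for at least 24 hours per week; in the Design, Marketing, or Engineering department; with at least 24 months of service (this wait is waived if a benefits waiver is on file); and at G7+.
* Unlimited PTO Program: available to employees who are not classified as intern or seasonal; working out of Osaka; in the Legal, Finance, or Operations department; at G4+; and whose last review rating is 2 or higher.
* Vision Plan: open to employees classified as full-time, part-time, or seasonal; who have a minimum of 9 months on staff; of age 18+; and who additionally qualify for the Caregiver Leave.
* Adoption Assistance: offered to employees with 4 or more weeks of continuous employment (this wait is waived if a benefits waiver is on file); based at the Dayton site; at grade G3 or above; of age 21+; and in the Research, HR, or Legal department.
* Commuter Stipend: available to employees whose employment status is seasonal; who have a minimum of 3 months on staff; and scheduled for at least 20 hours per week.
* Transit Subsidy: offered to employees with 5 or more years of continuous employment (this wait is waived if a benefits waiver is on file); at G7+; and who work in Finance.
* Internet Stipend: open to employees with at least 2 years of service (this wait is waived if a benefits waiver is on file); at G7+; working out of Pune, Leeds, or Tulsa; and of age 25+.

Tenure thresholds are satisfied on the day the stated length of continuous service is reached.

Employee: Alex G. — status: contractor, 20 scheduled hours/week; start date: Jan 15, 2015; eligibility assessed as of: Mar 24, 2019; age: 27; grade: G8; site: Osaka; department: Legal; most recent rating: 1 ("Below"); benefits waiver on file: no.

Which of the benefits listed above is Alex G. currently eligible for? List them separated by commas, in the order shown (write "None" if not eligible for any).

None

Service from Jan 15, 2015 to Mar 24, 2019: 1529 days.
Caregiver Leave — status contractor ✗ (requires part-time) → not eligible.
Short-Term Disability — status contractor ✗ (requires full-time or part-time) → not eligible.
Unlimited PTO Program — status contractor ✓ (not excluded); site Osaka ✓; dept Legal ✓; grade G8 ≥ G4 ✓; rating 1 < 2 ✗ → not eligible.
Vision Plan — status contractor ✗ (requires full-time, part-time, or seasonal) → not eligible.
Adoption Assistance — no waiver, service 1529 days ≥ 4 weeks (≈28 days) ✓; site Osaka ✗ (not Dayton) → not eligible.
Commuter Stipend — status contractor ✗ (requires seasonal) → not eligible.
Transit Subsidy — no waiver, service 1529 days < 5 years (≈1825 days) ✗ → not eligible.
Internet Stipend — no waiver, service 1529 days ≥ 2 years (≈730 days) ✓; grade G8 ≥ G7 ✓; site Osaka ✗ (not Pune, Leeds, or Tulsa) → not eligible.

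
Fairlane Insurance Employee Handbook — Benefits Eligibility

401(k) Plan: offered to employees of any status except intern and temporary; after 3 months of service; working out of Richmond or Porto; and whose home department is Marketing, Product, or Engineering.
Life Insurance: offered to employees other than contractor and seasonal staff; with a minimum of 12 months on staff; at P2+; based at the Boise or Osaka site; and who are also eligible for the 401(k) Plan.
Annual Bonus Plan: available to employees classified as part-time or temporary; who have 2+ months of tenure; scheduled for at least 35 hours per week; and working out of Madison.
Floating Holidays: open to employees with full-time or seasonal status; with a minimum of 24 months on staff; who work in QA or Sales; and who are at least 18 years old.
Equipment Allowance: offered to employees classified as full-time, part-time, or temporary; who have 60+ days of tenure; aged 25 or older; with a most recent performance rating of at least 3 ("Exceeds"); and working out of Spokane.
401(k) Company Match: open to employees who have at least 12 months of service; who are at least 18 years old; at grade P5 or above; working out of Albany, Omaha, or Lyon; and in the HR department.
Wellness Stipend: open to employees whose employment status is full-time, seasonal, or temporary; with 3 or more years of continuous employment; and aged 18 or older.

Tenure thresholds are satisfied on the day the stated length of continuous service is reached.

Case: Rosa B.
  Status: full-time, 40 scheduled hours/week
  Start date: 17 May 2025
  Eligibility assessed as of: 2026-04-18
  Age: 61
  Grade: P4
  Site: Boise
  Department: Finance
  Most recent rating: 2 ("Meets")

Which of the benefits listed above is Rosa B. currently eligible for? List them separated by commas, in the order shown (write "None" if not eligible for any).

Service from 17 May 2025 to 2026-04-18: 336 days.
401(k) Plan — status full-time ✓ (not excluded); service 336 days ≥ 3 months (≈90 days) ✓; site Boise ✗ (not Richmond or Porto) → not eligible.
Life Insurance — status full-time ✓ (not excluded); service 336 days < 12 months (≈360 days) ✗ → not eligible.
Annual Bonus Plan — status full-time ✗ (requires part-time or temporary) → not eligible.
Floating Holidays — status full-time ✓; service 336 days < 24 months (≈720 days) ✗ → not eligible.
Equipment Allowance — status full-time ✓; service 336 days ≥ 60 days ✓; age 61 ≥ 25 ✓; rating 2 < 3 ✗ → not eligible.
401(k) Company Match — service 336 days < 12 months (≈360 days) ✗ → not eligible.
Wellness Stipend — status full-time ✓; service 336 days < 3 years (≈1095 days) ✗ → not eligible.

None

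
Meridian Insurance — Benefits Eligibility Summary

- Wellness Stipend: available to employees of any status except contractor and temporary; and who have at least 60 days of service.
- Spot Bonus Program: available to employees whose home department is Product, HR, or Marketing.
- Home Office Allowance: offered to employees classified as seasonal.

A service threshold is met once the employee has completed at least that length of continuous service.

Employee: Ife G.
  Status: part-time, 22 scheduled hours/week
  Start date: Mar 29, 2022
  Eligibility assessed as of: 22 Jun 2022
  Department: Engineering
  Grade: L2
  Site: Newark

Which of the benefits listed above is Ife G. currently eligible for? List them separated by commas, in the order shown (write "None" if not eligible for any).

Wellness Stipend

Service from Mar 29, 2022 to 22 Jun 2022: 85 days.
Wellness Stipend — status part-time ✓ (not excluded); service 85 days ≥ 60 days ✓ → eligible.
Spot Bonus Program — dept Engineering ✗ → not eligible.
Home Office Allowance — status part-time ✗ (requires seasonal) → not eligible.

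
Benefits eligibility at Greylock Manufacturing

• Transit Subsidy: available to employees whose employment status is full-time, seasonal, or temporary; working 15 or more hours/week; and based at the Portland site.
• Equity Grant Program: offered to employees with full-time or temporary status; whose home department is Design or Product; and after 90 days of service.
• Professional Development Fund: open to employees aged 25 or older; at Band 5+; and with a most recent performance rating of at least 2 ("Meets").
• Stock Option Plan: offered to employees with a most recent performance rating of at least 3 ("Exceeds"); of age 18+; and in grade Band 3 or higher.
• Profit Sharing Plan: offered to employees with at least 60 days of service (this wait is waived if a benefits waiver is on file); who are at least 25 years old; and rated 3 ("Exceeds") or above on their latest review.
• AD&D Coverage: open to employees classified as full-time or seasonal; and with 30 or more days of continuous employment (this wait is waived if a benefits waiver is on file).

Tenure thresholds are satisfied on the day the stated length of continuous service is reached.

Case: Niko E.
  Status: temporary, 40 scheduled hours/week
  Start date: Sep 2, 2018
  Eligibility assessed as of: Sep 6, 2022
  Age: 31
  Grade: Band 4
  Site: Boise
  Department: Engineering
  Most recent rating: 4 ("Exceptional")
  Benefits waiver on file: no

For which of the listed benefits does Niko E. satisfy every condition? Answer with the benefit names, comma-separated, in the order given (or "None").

Service from Sep 2, 2018 to Sep 6, 2022: 1465 days.
Transit Subsidy — status temporary ✓; 40 hrs/wk ≥ 15 ✓; site Boise ✗ (not Portland) → not eligible.
Equity Grant Program — status temporary ✓; dept Engineering ✗ → not eligible.
Professional Development Fund — age 31 ≥ 25 ✓; grade Band 4 < Band 5 ✗ → not eligible.
Stock Option Plan — rating 4 ≥ 3 ✓; age 31 ≥ 18 ✓; grade Band 4 ≥ Band 3 ✓ → eligible.
Profit Sharing Plan — no waiver, service 1465 days ≥ 60 days ✓; age 31 ≥ 25 ✓; rating 4 ≥ 3 ✓ → eligible.
AD&D Coverage — status temporary ✗ (requires full-time or seasonal) → not eligible.

Stock Option Plan, Profit Sharing Plan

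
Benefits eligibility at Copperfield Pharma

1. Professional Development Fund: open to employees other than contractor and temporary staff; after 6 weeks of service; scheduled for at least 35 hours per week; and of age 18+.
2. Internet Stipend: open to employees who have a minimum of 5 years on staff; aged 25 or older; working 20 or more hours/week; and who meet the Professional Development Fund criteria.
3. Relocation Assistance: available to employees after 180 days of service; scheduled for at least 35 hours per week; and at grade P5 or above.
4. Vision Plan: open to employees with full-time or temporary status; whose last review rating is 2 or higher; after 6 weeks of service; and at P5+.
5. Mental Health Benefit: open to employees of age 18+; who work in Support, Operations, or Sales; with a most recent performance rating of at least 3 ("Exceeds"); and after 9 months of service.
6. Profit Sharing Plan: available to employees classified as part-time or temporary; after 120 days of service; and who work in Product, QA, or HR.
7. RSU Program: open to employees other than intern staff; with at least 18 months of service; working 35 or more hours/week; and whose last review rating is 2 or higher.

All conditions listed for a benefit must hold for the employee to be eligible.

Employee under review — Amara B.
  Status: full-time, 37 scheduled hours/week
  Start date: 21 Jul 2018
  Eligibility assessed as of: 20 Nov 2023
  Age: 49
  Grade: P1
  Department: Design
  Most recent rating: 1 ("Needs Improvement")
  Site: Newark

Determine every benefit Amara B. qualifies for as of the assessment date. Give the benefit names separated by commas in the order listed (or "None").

Professional Development Fund, Internet Stipend

Service from 21 Jul 2018 to 20 Nov 2023: 1948 days.
Professional Development Fund — status full-time ✓ (not excluded); service 1948 days ≥ 6 weeks (≈42 days) ✓; 37 hrs/wk ≥ 35 ✓; age 49 ≥ 18 ✓ → eligible.
Internet Stipend — service 1948 days ≥ 5 years (≈1825 days) ✓; age 49 ≥ 25 ✓; 37 hrs/wk ≥ 20 ✓; eligible for Professional Development Fund ✓ → eligible.
Relocation Assistance — service 1948 days ≥ 180 days ✓; 37 hrs/wk ≥ 35 ✓; grade P1 < P5 ✗ → not eligible.
Vision Plan — status full-time ✓; rating 1 < 2 ✗ → not eligible.
Mental Health Benefit — age 49 ≥ 18 ✓; dept Design ✗ → not eligible.
Profit Sharing Plan — status full-time ✗ (requires part-time or temporary) → not eligible.
RSU Program — status full-time ✓ (not excluded); service 1948 days ≥ 18 months (≈540 days) ✓; 37 hrs/wk ≥ 35 ✓; rating 1 < 2 ✗ → not eligible.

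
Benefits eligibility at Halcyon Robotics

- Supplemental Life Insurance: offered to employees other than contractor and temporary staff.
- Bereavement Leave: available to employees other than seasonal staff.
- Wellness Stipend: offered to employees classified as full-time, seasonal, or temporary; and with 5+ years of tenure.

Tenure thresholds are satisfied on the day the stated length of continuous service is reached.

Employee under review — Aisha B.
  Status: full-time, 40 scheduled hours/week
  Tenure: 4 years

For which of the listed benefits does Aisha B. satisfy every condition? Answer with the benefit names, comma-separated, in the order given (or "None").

Supplemental Life Insurance — status full-time ✓ (not excluded) → eligible.
Bereavement Leave — status full-time ✓ (not excluded) → eligible.
Wellness Stipend — status full-time ✓; service 4 years < 5 years ✗ → not eligible.

Supplemental Life Insurance, Bereavement Leave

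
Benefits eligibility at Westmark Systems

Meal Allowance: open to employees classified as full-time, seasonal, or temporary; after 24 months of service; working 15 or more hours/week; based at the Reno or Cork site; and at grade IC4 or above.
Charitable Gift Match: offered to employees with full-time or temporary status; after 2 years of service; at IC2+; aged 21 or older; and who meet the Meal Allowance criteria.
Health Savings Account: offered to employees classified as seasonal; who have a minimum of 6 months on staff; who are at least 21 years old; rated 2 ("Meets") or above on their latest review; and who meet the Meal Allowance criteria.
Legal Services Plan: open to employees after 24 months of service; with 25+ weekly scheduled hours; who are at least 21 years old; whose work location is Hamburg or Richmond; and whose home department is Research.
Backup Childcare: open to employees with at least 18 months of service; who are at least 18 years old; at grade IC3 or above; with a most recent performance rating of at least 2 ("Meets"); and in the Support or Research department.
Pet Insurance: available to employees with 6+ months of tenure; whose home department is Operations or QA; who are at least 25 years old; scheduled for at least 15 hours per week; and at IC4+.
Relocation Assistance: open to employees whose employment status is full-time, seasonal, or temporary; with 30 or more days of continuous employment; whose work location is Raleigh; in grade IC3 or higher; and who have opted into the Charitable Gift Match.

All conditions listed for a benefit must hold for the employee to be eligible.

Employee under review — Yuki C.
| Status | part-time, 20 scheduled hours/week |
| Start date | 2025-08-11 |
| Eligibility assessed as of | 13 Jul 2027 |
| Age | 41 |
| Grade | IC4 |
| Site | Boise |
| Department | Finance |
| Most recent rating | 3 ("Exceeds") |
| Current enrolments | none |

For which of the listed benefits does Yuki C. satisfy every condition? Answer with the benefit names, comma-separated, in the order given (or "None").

None

Service from 2025-08-11 to 13 Jul 2027: 701 days.
Meal Allowance — status part-time ✗ (requires full-time, seasonal, or temporary) → not eligible.
Charitable Gift Match — status part-time ✗ (requires full-time or temporary) → not eligible.
Health Savings Account — status part-time ✗ (requires seasonal) → not eligible.
Legal Services Plan — service 701 days < 24 months (≈720 days) ✗ → not eligible.
Backup Childcare — service 701 days ≥ 18 months (≈540 days) ✓; age 41 ≥ 18 ✓; grade IC4 ≥ IC3 ✓; rating 3 ≥ 2 ✓; dept Finance ✗ → not eligible.
Pet Insurance — service 701 days ≥ 6 months (≈180 days) ✓; dept Finance ✗ → not eligible.
Relocation Assistance — status part-time ✗ (requires full-time, seasonal, or temporary) → not eligible.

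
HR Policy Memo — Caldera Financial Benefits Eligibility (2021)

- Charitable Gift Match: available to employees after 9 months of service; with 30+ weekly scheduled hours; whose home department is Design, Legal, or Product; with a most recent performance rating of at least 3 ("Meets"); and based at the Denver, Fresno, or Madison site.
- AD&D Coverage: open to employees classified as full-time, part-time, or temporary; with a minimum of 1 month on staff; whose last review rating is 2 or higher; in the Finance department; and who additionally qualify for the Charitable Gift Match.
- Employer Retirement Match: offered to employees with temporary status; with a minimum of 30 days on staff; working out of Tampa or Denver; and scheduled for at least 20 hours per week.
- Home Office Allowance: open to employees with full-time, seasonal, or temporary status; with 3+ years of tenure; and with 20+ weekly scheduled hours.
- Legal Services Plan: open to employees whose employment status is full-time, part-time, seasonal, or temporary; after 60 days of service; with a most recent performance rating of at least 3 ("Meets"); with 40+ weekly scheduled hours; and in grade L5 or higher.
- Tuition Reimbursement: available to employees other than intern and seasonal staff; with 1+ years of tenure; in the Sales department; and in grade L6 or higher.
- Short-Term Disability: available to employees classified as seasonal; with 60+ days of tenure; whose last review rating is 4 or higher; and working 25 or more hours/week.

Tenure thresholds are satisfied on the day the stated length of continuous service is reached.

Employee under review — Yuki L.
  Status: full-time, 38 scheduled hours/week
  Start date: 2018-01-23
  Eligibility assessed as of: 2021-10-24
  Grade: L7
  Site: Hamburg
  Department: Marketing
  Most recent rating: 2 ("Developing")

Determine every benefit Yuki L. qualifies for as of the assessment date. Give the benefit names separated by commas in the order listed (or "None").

Service from 2018-01-23 to 2021-10-24: 1370 days.
Charitable Gift Match — service 1370 days ≥ 9 months (≈270 days) ✓; 38 hrs/wk ≥ 30 ✓; dept Marketing ✗ → not eligible.
AD&D Coverage — status full-time ✓; service 1370 days ≥ 1 month (≈30 days) ✓; rating 2 ≥ 2 ✓; dept Marketing ✗ → not eligible.
Employer Retirement Match — status full-time ✗ (requires temporary) → not eligible.
Home Office Allowance — status full-time ✓; service 1370 days ≥ 3 years (≈1095 days) ✓; 38 hrs/wk ≥ 20 ✓ → eligible.
Legal Services Plan — status full-time ✓; service 1370 days ≥ 60 days ✓; rating 2 < 3 ✗ → not eligible.
Tuition Reimbursement — status full-time ✓ (not excluded); service 1370 days ≥ 1 year (≈365 days) ✓; dept Marketing ✗ → not eligible.
Short-Term Disability — status full-time ✗ (requires seasonal) → not eligible.

Home Office Allowance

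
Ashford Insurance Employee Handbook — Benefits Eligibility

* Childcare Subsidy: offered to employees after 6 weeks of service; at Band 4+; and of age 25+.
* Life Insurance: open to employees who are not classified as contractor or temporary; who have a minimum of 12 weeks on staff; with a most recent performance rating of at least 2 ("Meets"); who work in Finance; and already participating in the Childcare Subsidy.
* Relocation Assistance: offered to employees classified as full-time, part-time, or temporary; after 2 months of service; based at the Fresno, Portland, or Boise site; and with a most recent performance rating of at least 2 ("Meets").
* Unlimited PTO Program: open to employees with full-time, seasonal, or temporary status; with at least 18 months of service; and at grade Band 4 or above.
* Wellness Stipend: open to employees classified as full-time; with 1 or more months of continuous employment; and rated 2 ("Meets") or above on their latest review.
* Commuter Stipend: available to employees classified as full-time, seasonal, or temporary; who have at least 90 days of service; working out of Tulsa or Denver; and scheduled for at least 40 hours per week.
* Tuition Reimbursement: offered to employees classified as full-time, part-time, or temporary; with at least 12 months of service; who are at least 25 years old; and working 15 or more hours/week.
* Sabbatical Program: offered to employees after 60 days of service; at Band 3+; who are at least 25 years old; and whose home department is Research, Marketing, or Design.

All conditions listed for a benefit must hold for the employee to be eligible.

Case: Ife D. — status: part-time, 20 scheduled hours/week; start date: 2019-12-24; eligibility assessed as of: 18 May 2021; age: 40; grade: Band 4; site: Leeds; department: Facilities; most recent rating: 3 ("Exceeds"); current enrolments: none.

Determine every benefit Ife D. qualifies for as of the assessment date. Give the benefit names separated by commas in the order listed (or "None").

Childcare Subsidy, Tuition Reimbursement

Service from 2019-12-24 to 18 May 2021: 511 days.
Childcare Subsidy — service 511 days ≥ 6 weeks (≈42 days) ✓; grade Band 4 ≥ Band 4 ✓; age 40 ≥ 25 ✓ → eligible.
Life Insurance — status part-time ✓ (not excluded); service 511 days ≥ 12 weeks (≈84 days) ✓; rating 3 ≥ 2 ✓; dept Facilities ✗ → not eligible.
Relocation Assistance — status part-time ✓; service 511 days ≥ 2 months (≈60 days) ✓; site Leeds ✗ (not Fresno, Portland, or Boise) → not eligible.
Unlimited PTO Program — status part-time ✗ (requires full-time, seasonal, or temporary) → not eligible.
Wellness Stipend — status part-time ✗ (requires full-time) → not eligible.
Commuter Stipend — status part-time ✗ (requires full-time, seasonal, or temporary) → not eligible.
Tuition Reimbursement — status part-time ✓; service 511 days ≥ 12 months (≈360 days) ✓; age 40 ≥ 25 ✓; 20 hrs/wk ≥ 15 ✓ → eligible.
Sabbatical Program — service 511 days ≥ 60 days ✓; grade Band 4 ≥ Band 3 ✓; age 40 ≥ 25 ✓; dept Facilities ✗ → not eligible.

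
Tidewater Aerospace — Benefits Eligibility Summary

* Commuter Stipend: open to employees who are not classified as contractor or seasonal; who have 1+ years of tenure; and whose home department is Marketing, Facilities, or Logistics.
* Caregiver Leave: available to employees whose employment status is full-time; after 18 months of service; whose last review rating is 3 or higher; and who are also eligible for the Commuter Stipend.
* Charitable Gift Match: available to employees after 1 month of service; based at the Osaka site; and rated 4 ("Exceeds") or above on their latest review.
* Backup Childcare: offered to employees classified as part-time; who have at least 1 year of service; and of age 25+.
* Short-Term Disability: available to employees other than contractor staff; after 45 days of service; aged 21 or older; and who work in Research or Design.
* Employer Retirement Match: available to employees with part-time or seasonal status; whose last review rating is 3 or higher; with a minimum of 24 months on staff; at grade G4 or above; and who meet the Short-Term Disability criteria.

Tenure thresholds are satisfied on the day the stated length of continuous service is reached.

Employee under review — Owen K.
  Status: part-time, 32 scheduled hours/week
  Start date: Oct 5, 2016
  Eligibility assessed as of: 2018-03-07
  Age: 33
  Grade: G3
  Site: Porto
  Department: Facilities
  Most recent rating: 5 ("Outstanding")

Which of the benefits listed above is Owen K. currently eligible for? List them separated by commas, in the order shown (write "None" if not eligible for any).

Service from Oct 5, 2016 to 2018-03-07: 518 days.
Commuter Stipend — status part-time ✓ (not excluded); service 518 days ≥ 1 year (≈365 days) ✓; dept Facilities ✓ → eligible.
Caregiver Leave — status part-time ✗ (requires full-time) → not eligible.
Charitable Gift Match — service 518 days ≥ 1 month (≈30 days) ✓; site Porto ✗ (not Osaka) → not eligible.
Backup Childcare — status part-time ✓; service 518 days ≥ 1 year (≈365 days) ✓; age 33 ≥ 25 ✓ → eligible.
Short-Term Disability — status part-time ✓ (not excluded); service 518 days ≥ 45 days ✓; age 33 ≥ 21 ✓; dept Facilities ✗ → not eligible.
Employer Retirement Match — status part-time ✓; rating 5 ≥ 3 ✓; service 518 days < 24 months (≈720 days) ✗ → not eligible.

Commuter Stipend, Backup Childcare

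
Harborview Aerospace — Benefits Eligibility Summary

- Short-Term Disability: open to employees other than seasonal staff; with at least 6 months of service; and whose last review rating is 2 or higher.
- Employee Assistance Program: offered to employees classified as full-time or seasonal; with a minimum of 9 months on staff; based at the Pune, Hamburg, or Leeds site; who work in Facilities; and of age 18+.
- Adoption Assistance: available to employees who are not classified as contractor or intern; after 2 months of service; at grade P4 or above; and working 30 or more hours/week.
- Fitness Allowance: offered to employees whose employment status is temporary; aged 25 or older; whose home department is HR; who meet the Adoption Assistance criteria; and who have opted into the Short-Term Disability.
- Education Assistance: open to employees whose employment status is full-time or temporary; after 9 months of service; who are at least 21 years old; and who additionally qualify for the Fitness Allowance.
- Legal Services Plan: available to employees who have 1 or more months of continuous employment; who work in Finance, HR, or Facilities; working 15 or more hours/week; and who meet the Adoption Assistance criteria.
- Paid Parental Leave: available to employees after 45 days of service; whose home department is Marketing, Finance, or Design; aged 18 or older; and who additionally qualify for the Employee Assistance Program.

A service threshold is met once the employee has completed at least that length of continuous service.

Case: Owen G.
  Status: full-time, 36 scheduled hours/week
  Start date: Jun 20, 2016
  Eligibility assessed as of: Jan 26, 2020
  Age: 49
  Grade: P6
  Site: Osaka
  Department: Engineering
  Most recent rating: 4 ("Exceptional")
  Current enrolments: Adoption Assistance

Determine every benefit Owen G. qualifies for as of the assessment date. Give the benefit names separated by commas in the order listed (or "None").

Short-Term Disability, Adoption Assistance

Service from Jun 20, 2016 to Jan 26, 2020: 1315 days.
Short-Term Disability — status full-time ✓ (not excluded); service 1315 days ≥ 6 months (≈180 days) ✓; rating 4 ≥ 2 ✓ → eligible.
Employee Assistance Program — status full-time ✓; service 1315 days ≥ 9 months (≈270 days) ✓; site Osaka ✗ (not Pune, Hamburg, or Leeds) → not eligible.
Adoption Assistance — status full-time ✓ (not excluded); service 1315 days ≥ 2 months (≈60 days) ✓; grade P6 ≥ P4 ✓; 36 hrs/wk ≥ 30 ✓ → eligible.
Fitness Allowance — status full-time ✗ (requires temporary) → not eligible.
Education Assistance — status full-time ✓; service 1315 days ≥ 9 months (≈270 days) ✓; age 49 ≥ 21 ✓; not eligible for Fitness Allowance ✗ → not eligible.
Legal Services Plan — service 1315 days ≥ 1 month (≈30 days) ✓; dept Engineering ✗ → not eligible.
Paid Parental Leave — service 1315 days ≥ 45 days ✓; dept Engineering ✗ → not eligible.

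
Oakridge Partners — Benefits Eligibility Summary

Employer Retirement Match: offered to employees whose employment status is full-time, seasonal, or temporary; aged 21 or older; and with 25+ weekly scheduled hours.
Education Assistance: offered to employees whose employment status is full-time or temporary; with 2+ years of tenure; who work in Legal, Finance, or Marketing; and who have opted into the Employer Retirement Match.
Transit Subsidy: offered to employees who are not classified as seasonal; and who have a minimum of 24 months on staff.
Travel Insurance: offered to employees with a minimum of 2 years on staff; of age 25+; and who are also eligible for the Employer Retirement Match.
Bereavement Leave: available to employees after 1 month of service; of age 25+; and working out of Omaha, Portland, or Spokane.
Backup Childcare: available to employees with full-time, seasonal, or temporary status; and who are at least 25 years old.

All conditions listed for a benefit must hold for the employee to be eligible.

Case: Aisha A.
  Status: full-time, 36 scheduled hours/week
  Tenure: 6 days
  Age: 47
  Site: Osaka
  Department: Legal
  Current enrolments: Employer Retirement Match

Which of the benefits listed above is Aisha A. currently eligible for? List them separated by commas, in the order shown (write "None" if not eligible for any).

Employer Retirement Match — status full-time ✓; age 47 ≥ 21 ✓; 36 hrs/wk ≥ 25 ✓ → eligible.
Education Assistance — status full-time ✓; service 6 days < 2 years (≈730 days) ✗ → not eligible.
Transit Subsidy — status full-time ✓ (not excluded); service 6 days < 24 months (≈720 days) ✗ → not eligible.
Travel Insurance — service 6 days < 2 years (≈730 days) ✗ → not eligible.
Bereavement Leave — service 6 days < 1 month (≈30 days) ✗ → not eligible.
Backup Childcare — status full-time ✓; age 47 ≥ 25 ✓ → eligible.

Employer Retirement Match, Backup Childcare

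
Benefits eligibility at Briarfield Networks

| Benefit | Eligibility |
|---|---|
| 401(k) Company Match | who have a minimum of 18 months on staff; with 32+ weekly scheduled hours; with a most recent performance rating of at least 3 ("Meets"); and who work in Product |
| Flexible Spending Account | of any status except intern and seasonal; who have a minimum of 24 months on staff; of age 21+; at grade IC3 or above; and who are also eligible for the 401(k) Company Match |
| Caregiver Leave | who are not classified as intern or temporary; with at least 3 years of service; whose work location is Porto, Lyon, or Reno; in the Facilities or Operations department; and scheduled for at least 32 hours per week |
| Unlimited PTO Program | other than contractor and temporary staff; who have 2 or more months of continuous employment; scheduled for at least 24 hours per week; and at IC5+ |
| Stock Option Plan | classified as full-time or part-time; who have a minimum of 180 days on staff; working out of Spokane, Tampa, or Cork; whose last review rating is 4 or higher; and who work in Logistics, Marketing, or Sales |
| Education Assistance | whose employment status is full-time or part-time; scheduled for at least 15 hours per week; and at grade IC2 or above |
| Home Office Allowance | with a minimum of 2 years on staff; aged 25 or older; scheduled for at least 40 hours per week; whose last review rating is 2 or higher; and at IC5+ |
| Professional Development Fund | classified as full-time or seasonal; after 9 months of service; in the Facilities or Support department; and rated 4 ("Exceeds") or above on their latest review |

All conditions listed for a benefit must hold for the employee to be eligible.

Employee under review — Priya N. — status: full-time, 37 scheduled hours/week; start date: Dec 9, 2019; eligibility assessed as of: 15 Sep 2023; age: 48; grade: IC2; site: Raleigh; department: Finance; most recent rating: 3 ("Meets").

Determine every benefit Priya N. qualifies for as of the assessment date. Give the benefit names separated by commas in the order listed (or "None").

Service from Dec 9, 2019 to 15 Sep 2023: 1376 days.
401(k) Company Match — service 1376 days ≥ 18 months (≈540 days) ✓; 37 hrs/wk ≥ 32 ✓; rating 3 ≥ 3 ✓; dept Finance ✗ → not eligible.
Flexible Spending Account — status full-time ✓ (not excluded); service 1376 days ≥ 24 months (≈720 days) ✓; age 48 ≥ 21 ✓; grade IC2 < IC3 ✗ → not eligible.
Caregiver Leave — status full-time ✓ (not excluded); service 1376 days ≥ 3 years (≈1095 days) ✓; site Raleigh ✗ (not Porto, Lyon, or Reno) → not eligible.
Unlimited PTO Program — status full-time ✓ (not excluded); service 1376 days ≥ 2 months (≈60 days) ✓; 37 hrs/wk ≥ 24 ✓; grade IC2 < IC5 ✗ → not eligible.
Stock Option Plan — status full-time ✓; service 1376 days ≥ 180 days ✓; site Raleigh ✗ (not Spokane, Tampa, or Cork) → not eligible.
Education Assistance — status full-time ✓; 37 hrs/wk ≥ 15 ✓; grade IC2 ≥ IC2 ✓ → eligible.
Home Office Allowance — service 1376 days ≥ 2 years (≈730 days) ✓; age 48 ≥ 25 ✓; 37 hrs/wk < 40 ✗ → not eligible.
Professional Development Fund — status full-time ✓; service 1376 days ≥ 9 months (≈270 days) ✓; dept Finance ✗ → not eligible.

Education Assistance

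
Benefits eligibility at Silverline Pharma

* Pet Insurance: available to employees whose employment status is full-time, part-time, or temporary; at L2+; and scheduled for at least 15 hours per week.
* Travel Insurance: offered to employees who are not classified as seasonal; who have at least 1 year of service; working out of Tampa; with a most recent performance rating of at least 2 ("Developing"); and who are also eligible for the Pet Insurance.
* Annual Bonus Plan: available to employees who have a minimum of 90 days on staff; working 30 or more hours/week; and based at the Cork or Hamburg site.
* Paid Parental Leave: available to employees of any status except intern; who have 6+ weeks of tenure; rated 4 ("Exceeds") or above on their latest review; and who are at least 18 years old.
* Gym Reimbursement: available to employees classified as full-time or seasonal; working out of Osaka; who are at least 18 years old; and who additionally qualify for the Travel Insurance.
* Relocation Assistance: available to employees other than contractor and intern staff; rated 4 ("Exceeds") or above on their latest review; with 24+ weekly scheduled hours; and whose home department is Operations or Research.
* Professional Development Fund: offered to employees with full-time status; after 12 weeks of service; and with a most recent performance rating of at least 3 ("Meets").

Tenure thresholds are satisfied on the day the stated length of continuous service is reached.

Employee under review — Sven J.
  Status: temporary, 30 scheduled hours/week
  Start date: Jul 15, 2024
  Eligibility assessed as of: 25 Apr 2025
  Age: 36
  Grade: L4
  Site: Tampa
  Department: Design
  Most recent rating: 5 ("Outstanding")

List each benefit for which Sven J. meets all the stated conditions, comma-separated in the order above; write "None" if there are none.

Pet Insurance, Paid Parental Leave

Service from Jul 15, 2024 to 25 Apr 2025: 284 days.
Pet Insurance — status temporary ✓; grade L4 ≥ L2 ✓; 30 hrs/wk ≥ 15 ✓ → eligible.
Travel Insurance — status temporary ✓ (not excluded); service 284 days < 1 year (≈365 days) ✗ → not eligible.
Annual Bonus Plan — service 284 days ≥ 90 days ✓; 30 hrs/wk ≥ 30 ✓; site Tampa ✗ (not Cork or Hamburg) → not eligible.
Paid Parental Leave — status temporary ✓ (not excluded); service 284 days ≥ 6 weeks (≈42 days) ✓; rating 5 ≥ 4 ✓; age 36 ≥ 18 ✓ → eligible.
Gym Reimbursement — status temporary ✗ (requires full-time or seasonal) → not eligible.
Relocation Assistance — status temporary ✓ (not excluded); rating 5 ≥ 4 ✓; 30 hrs/wk ≥ 24 ✓; dept Design ✗ → not eligible.
Professional Development Fund — status temporary ✗ (requires full-time) → not eligible.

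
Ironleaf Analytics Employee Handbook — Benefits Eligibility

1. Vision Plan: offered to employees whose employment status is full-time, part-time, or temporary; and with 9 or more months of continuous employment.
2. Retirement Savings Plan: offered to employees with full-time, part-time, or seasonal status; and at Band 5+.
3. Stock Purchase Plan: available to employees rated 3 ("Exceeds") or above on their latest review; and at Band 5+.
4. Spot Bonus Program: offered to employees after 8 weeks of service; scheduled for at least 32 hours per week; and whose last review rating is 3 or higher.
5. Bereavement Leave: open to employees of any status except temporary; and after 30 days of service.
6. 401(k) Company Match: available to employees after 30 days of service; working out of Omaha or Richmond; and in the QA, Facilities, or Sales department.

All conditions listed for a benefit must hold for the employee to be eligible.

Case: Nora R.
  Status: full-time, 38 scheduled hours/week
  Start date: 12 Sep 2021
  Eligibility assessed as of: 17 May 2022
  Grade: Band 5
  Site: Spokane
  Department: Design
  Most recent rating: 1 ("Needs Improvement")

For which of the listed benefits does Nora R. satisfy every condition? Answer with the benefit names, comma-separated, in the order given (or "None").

Retirement Savings Plan, Bereavement Leave

Service from 12 Sep 2021 to 17 May 2022: 247 days.
Vision Plan — status full-time ✓; service 247 days < 9 months (≈270 days) ✗ → not eligible.
Retirement Savings Plan — status full-time ✓; grade Band 5 ≥ Band 5 ✓ → eligible.
Stock Purchase Plan — rating 1 < 3 ✗ → not eligible.
Spot Bonus Program — service 247 days ≥ 8 weeks (≈56 days) ✓; 38 hrs/wk ≥ 32 ✓; rating 1 < 3 ✗ → not eligible.
Bereavement Leave — status full-time ✓ (not excluded); service 247 days ≥ 30 days ✓ → eligible.
401(k) Company Match — service 247 days ≥ 30 days ✓; site Spokane ✗ (not Omaha or Richmond) → not eligible.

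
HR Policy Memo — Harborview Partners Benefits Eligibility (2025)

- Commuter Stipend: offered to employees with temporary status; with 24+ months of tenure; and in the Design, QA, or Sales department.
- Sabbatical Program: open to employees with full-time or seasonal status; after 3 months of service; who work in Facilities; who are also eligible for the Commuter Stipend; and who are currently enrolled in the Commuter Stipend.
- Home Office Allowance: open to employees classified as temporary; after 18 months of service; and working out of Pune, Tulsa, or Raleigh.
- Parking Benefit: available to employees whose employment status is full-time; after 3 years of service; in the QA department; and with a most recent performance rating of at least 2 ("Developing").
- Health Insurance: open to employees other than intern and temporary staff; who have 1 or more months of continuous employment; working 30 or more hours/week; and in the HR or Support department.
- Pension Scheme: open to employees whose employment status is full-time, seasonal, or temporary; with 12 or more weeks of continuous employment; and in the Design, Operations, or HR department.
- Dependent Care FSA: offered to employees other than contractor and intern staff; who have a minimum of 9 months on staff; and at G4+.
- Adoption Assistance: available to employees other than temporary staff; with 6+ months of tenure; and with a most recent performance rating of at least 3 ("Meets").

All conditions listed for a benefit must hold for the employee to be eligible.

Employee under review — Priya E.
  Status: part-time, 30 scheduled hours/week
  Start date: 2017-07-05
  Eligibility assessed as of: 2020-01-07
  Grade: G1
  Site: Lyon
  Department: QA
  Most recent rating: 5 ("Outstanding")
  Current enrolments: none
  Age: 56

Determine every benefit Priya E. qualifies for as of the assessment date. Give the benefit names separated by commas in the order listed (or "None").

Adoption Assistance

Service from 2017-07-05 to 2020-01-07: 916 days.
Commuter Stipend — status part-time ✗ (requires temporary) → not eligible.
Sabbatical Program — status part-time ✗ (requires full-time or seasonal) → not eligible.
Home Office Allowance — status part-time ✗ (requires temporary) → not eligible.
Parking Benefit — status part-time ✗ (requires full-time) → not eligible.
Health Insurance — status part-time ✓ (not excluded); service 916 days ≥ 1 month (≈30 days) ✓; 30 hrs/wk ≥ 30 ✓; dept QA ✗ → not eligible.
Pension Scheme — status part-time ✗ (requires full-time, seasonal, or temporary) → not eligible.
Dependent Care FSA — status part-time ✓ (not excluded); service 916 days ≥ 9 months (≈270 days) ✓; grade G1 < G4 ✗ → not eligible.
Adoption Assistance — status part-time ✓ (not excluded); service 916 days ≥ 6 months (≈180 days) ✓; rating 5 ≥ 3 ✓ → eligible.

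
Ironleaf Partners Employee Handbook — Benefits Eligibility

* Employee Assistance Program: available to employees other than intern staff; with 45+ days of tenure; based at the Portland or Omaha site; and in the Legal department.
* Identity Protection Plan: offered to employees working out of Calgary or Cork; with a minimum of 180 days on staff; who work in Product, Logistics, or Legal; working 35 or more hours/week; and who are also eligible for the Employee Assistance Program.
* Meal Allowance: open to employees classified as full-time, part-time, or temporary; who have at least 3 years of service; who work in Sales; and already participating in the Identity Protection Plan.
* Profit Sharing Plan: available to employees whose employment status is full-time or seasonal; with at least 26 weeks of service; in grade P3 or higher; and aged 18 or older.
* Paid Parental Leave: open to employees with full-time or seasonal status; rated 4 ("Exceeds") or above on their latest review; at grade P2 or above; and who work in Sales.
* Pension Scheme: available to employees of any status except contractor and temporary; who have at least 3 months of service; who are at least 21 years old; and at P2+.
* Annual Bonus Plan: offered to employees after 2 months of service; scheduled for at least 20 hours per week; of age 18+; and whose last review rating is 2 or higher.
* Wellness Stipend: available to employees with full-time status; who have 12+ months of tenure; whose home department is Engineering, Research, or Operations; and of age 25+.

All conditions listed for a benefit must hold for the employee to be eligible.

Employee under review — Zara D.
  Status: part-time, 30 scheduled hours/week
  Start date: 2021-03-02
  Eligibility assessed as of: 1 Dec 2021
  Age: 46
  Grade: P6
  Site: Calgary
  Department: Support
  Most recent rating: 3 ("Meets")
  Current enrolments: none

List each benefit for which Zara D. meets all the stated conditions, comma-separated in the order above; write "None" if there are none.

Pension Scheme, Annual Bonus Plan

Service from 2021-03-02 to 1 Dec 2021: 274 days.
Employee Assistance Program — status part-time ✓ (not excluded); service 274 days ≥ 45 days ✓; site Calgary ✗ (not Portland or Omaha) → not eligible.
Identity Protection Plan — site Calgary ✓; service 274 days ≥ 180 days ✓; dept Support ✗ → not eligible.
Meal Allowance — status part-time ✓; service 274 days < 3 years (≈1095 days) ✗ → not eligible.
Profit Sharing Plan — status part-time ✗ (requires full-time or seasonal) → not eligible.
Paid Parental Leave — status part-time ✗ (requires full-time or seasonal) → not eligible.
Pension Scheme — status part-time ✓ (not excluded); service 274 days ≥ 3 months (≈90 days) ✓; age 46 ≥ 21 ✓; grade P6 ≥ P2 ✓ → eligible.
Annual Bonus Plan — service 274 days ≥ 2 months (≈60 days) ✓; 30 hrs/wk ≥ 20 ✓; age 46 ≥ 18 ✓; rating 3 ≥ 2 ✓ → eligible.
Wellness Stipend — status part-time ✗ (requires full-time) → not eligible.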